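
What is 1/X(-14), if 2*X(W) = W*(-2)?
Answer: 1/14 ≈ 0.071429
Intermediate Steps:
X(W) = -W (X(W) = (W*(-2))/2 = (-2*W)/2 = -W)
1/X(-14) = 1/(-1*(-14)) = 1/14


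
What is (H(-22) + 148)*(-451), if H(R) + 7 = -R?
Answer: -73513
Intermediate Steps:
H(R) = -7 - R
(H(-22) + 148)*(-451) = ((-7 - 1*(-22)) + 148)*(-451) = ((-7 + 22) + 148)*(-451) = (15 + 148)*(-451) = 163*(-451) = -73513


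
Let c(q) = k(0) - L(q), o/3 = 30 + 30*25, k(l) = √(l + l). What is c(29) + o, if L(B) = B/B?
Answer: 2339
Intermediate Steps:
k(l) = √2*√l (k(l) = √(2*l) = √2*√l)
L(B) = 1
o = 2340 (o = 3*(30 + 30*25) = 3*(30 + 750) = 3*780 = 2340)
c(q) = -1 (c(q) = √2*√0 - 1*1 = √2*0 - 1 = 0 - 1 = -1)
c(29) + o = -1 + 2340 = 2339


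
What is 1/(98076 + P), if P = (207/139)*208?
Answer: 139/13675620 ≈ 1.0164e-5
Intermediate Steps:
P = 43056/139 (P = (207*(1/139))*208 = (207/139)*208 = 43056/139 ≈ 309.76)
1/(98076 + P) = 1/(98076 + 43056/139) = 1/(13675620/139) = 139/13675620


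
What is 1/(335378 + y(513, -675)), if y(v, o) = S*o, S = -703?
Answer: 1/809903 ≈ 1.2347e-6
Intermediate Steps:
y(v, o) = -703*o
1/(335378 + y(513, -675)) = 1/(335378 - 703*(-675)) = 1/(335378 + 474525) = 1/809903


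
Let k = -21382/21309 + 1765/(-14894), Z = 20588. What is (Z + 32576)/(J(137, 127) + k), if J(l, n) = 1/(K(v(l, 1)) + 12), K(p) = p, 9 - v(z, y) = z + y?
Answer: -658046638951416/13992673909 ≈ -47028.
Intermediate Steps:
v(z, y) = 9 - y - z (v(z, y) = 9 - (z + y) = 9 - (y + z) = 9 + (-y - z) = 9 - y - z)
J(l, n) = 1/(20 - l) (J(l, n) = 1/((9 - 1*1 - l) + 12) = 1/((9 - 1 - l) + 12) = 1/((8 - l) + 12) = 1/(20 - l))
k = -356073893/317376246 (k = -21382*1/21309 + 1765*(-1/14894) = -21382/21309 - 1765/14894 = -356073893/317376246 ≈ -1.1219)
(Z + 32576)/(J(137, 127) + k) = (20588 + 32576)/(-1/(-20 + 137) - 356073893/317376246) = 53164/(-1/117 - 356073893/317376246) = 53164/(-13992673909/12377673594) = 53164*(-12377673594/13992673909) = -658046638951416/13992673909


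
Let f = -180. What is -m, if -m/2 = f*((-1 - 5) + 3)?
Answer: 1080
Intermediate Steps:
m = -1080 (m = -(-360)*((-1 - 5) + 3) = -(-360)*(-6 + 3) = -(-360)*(-3) = -2*540 = -1080)
-m = -1*(-1080) = 1080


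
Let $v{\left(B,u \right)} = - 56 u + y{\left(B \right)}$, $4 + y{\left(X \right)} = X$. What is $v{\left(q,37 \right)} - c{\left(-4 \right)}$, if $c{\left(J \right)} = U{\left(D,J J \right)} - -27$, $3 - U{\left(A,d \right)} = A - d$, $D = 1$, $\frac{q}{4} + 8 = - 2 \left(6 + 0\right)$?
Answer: $-2201$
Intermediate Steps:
$q = -80$ ($q = -32 + 4 \left(- 2 \left(6 + 0\right)\right) = -32 + 4 \left(\left(-2\right) 6\right) = -32 + 4 \left(-12\right) = -32 - 48 = -80$)
$U{\left(A,d \right)} = 3 + d - A$ ($U{\left(A,d \right)} = 3 - \left(A - d\right) = 3 + d - A$)
$y{\left(X \right)} = -4 + X$
$c{\left(J \right)} = 29 + J^{2}$ ($c{\left(J \right)} = \left(3 + J J - 1\right) - -27 = \left(3 + J^{2} - 1\right) + 27 = \left(2 + J^{2}\right) + 27 = 29 + J^{2}$)
$v{\left(B,u \right)} = -4 + B - 56 u$ ($v{\left(B,u \right)} = - 56 u + \left(-4 + B\right) = -4 + B - 56 u$)
$v{\left(q,37 \right)} - c{\left(-4 \right)} = \left(-4 - 80 - 2072\right) - \left(29 + \left(-4\right)^{2}\right) = \left(-4 - 80 - 2072\right) - \left(29 + 16\right) = -2156 - 45 = -2201$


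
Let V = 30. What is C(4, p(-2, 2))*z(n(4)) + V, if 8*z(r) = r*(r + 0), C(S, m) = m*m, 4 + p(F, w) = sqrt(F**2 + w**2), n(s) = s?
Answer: 78 - 32*sqrt(2) ≈ 32.745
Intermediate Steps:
p(F, w) = -4 + sqrt(F**2 + w**2)
C(S, m) = m**2
z(r) = r**2/8 (z(r) = (r*(r + 0))/8 = (r*r)/8 = r**2/8)
C(4, p(-2, 2))*z(n(4)) + V = (-4 + sqrt((-2)**2 + 2**2))**2*((1/8)*4**2) + 30 = (-4 + sqrt(4 + 4))**2*((1/8)*16) + 30 = (-4 + sqrt(8))**2*2 + 30 = (-4 + 2*sqrt(2))**2*2 + 30 = 2*(-4 + 2*sqrt(2))**2 + 30 = 30 + 2*(-4 + 2*sqrt(2))**2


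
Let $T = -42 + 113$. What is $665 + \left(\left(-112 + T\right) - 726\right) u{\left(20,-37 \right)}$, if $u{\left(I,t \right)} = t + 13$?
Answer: $19073$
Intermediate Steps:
$u{\left(I,t \right)} = 13 + t$
$T = 71$
$665 + \left(\left(-112 + T\right) - 726\right) u{\left(20,-37 \right)} = 665 + \left(\left(-112 + 71\right) - 726\right) \left(13 - 37\right) = 665 + \left(-41 - 726\right) \left(-24\right) = 665 - -18408 = 665 + 18408 = 19073$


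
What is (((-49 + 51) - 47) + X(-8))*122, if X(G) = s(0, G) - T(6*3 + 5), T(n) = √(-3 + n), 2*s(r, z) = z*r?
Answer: -5490 - 244*√5 ≈ -6035.6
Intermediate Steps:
s(r, z) = r*z/2 (s(r, z) = (z*r)/2 = (r*z)/2 = r*z/2)
X(G) = -2*√5 (X(G) = (½)*0*G - √(-3 + (6*3 + 5)) = 0 - √(-3 + (18 + 5)) = 0 - √(-3 + 23) = 0 - √20 = 0 - 2*√5 = -2*√5)
(((-49 + 51) - 47) + X(-8))*122 = (((-49 + 51) - 47) - 2*√5)*122 = ((2 - 47) - 2*√5)*122 = (-45 - 2*√5)*122 = -5490 - 244*√5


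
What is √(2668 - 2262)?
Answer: √406 ≈ 20.149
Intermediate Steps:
√(2668 - 2262) = √406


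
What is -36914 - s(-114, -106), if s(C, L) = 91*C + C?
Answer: -26426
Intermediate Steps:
s(C, L) = 92*C
-36914 - s(-114, -106) = -36914 - 92*(-114) = -36914 - 1*(-10488) = -36914 + 10488 = -26426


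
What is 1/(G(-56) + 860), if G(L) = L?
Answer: 1/804 ≈ 0.0012438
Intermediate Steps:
1/(G(-56) + 860) = 1/(-56 + 860) = 1/804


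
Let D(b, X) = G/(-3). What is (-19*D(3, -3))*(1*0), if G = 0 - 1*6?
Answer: 0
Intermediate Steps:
G = -6 (G = 0 - 6 = -6)
D(b, X) = 2 (D(b, X) = -6/(-3) = -6*(-⅓) = 2)
(-19*D(3, -3))*(1*0) = (-19*2)*(1*0) = -38*0 = 0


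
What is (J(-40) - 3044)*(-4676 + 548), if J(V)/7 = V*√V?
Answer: 12565632 + 2311680*I*√10 ≈ 1.2566e+7 + 7.3102e+6*I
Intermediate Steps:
J(V) = 7*V^(3/2) (J(V) = 7*(V*√V) = 7*V^(3/2))
(J(-40) - 3044)*(-4676 + 548) = (7*(-40)^(3/2) - 3044)*(-4676 + 548) = (7*(-80*I*√10) - 3044)*(-4128) = (-560*I*√10 - 3044)*(-4128) = (-3044 - 560*I*√10)*(-4128) = 12565632 + 2311680*I*√10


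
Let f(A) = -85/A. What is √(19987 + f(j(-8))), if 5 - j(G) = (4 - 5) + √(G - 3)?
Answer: √((119837 - 19987*I*√11)/(6 - I*√11)) ≈ 141.34 - 0.021*I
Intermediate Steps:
j(G) = 6 - √(-3 + G) (j(G) = 5 - ((4 - 5) + √(G - 3)) = 5 - (-1 + √(-3 + G)) = 5 + (1 - √(-3 + G)) = 6 - √(-3 + G))
√(19987 + f(j(-8))) = √(19987 - 85/(6 - √(-3 - 8))) = √(19987 - 85/(6 - √(-11))) = √(19987 - 85/(6 - I*√11))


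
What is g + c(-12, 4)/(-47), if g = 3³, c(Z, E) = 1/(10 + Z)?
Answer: 2539/94 ≈ 27.011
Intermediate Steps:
g = 27
g + c(-12, 4)/(-47) = 27 + 1/((10 - 12)*(-47)) = 27 - 1/47/(-2) = 27 - ½*(-1/47) = 27 + 1/94 = 2539/94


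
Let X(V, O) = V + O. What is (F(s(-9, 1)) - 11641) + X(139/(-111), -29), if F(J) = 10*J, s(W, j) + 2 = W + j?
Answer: -1306609/111 ≈ -11771.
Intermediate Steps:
X(V, O) = O + V
s(W, j) = -2 + W + j (s(W, j) = -2 + (W + j) = -2 + W + j)
(F(s(-9, 1)) - 11641) + X(139/(-111), -29) = (10*(-2 - 9 + 1) - 11641) + (-29 + 139/(-111)) = (10*(-10) - 11641) + (-29 + 139*(-1/111)) = (-100 - 11641) + (-29 - 139/111) = -11741 - 3358/111 = -1306609/111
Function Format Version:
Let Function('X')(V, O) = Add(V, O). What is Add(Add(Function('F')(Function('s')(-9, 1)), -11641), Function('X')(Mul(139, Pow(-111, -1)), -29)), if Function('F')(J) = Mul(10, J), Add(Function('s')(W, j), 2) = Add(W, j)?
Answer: Rational(-1306609, 111) ≈ -11771.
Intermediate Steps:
Function('X')(V, O) = Add(O, V)
Function('s')(W, j) = Add(-2, W, j) (Function('s')(W, j) = Add(-2, Add(W, j)) = Add(-2, W, j))
Add(Add(Function('F')(Function('s')(-9, 1)), -11641), Function('X')(Mul(139, Pow(-111, -1)), -29)) = Add(Add(Mul(10, Add(-2, -9, 1)), -11641), Add(-29, Mul(139, Pow(-111, -1)))) = Add(Add(Mul(10, -10), -11641), Add(-29, Mul(139, Rational(-1, 111)))) = Add(Add(-100, -11641), Add(-29, Rational(-139, 111))) = Add(-11741, Rational(-3358, 111)) = Rational(-1306609, 111)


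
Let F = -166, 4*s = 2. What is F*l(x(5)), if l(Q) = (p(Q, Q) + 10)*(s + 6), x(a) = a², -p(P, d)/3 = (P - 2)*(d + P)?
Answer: 3711760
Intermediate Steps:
s = ½ (s = (¼)*2 = ½ ≈ 0.50000)
p(P, d) = -3*(-2 + P)*(P + d) (p(P, d) = -3*(P - 2)*(d + P) = -3*(-2 + P)*(P + d))
l(Q) = 65 - 39*Q² + 78*Q (l(Q) = ((-3*Q² + 6*Q + 6*Q - 3*Q*Q) + 10)*(½ + 6) = ((-3*Q² + 6*Q + 6*Q - 3*Q²) + 10)*(13/2) = ((-6*Q² + 12*Q) + 10)*(13/2) = (10 - 6*Q² + 12*Q)*(13/2) = 65 - 39*Q² + 78*Q)
F*l(x(5)) = -166*(65 - 39*(5²)² + 78*5²) = -166*(65 - 39*25² + 78*25) = -166*(65 - 39*625 + 1950) = -166*(65 - 24375 + 1950) = -166*(-22360) = 3711760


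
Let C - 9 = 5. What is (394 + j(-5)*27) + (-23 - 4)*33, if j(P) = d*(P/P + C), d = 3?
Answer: 718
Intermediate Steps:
C = 14 (C = 9 + 5 = 14)
j(P) = 45 (j(P) = 3*(P/P + 14) = 3*(1 + 14) = 3*15 = 45)
(394 + j(-5)*27) + (-23 - 4)*33 = (394 + 45*27) + (-23 - 4)*33 = (394 + 1215) - 27*33 = 1609 - 891 = 718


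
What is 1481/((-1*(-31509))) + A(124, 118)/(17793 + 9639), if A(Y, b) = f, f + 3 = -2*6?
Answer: 1487191/32013144 ≈ 0.046456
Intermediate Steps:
f = -15 (f = -3 - 2*6 = -3 - 12 = -15)
A(Y, b) = -15
1481/((-1*(-31509))) + A(124, 118)/(17793 + 9639) = 1481/((-1*(-31509))) - 15/(17793 + 9639) = 1481/31509 - 15/27432 = 1481*(1/31509) - 15*1/27432 = 1481/31509 - 5/9144 = 1487191/32013144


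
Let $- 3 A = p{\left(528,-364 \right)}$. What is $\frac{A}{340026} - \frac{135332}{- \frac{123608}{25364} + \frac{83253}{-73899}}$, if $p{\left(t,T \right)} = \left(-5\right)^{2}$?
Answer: $\frac{1268411057876597639}{56234983413438} \approx 22556.0$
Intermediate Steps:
$p{\left(t,T \right)} = 25$
$A = - \frac{25}{3}$ ($A = \left(- \frac{1}{3}\right) 25 = - \frac{25}{3} \approx -8.3333$)
$\frac{A}{340026} - \frac{135332}{- \frac{123608}{25364} + \frac{83253}{-73899}} = - \frac{25}{3 \cdot 340026} - \frac{135332}{- \frac{123608}{25364} + \frac{83253}{-73899}} = \left(- \frac{25}{3}\right) \frac{1}{340026} - \frac{135332}{\left(-123608\right) \frac{1}{25364} + 83253 \left(- \frac{1}{73899}\right)} = - \frac{25}{1020078} - \frac{135332}{- \frac{30902}{6341} - \frac{27751}{24633}} = - \frac{25}{1020078} - \frac{135332}{- \frac{55128121}{9188109}} = - \frac{25}{1020078} - - \frac{1243445167188}{55128121} = - \frac{25}{1020078} + \frac{1243445167188}{55128121} = \frac{1268411057876597639}{56234983413438}$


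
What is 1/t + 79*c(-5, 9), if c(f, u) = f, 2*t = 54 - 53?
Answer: -393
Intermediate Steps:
t = ½ (t = (54 - 53)/2 = (½)*1 = ½ ≈ 0.50000)
1/t + 79*c(-5, 9) = 1/(½) + 79*(-5) = 2 - 395 = -393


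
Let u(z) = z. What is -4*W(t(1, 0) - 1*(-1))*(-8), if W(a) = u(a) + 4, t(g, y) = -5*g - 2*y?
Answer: 0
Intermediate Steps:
W(a) = 4 + a (W(a) = a + 4 = 4 + a)
-4*W(t(1, 0) - 1*(-1))*(-8) = -4*(4 + ((-5*1 - 2*0) - 1*(-1)))*(-8) = -4*(4 + ((-5 + 0) + 1))*(-8) = -4*(4 + (-5 + 1))*(-8) = -4*(4 - 4)*(-8) = -4*0*(-8) = 0*(-8) = 0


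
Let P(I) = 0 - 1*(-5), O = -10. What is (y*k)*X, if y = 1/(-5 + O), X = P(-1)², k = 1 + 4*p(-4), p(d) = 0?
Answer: -5/3 ≈ -1.6667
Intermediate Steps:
P(I) = 5 (P(I) = 0 + 5 = 5)
k = 1 (k = 1 + 4*0 = 1 + 0 = 1)
X = 25 (X = 5² = 25)
y = -1/15 (y = 1/(-5 - 10) = 1/(-15) = -1/15 ≈ -0.066667)
(y*k)*X = -1/15*1*25 = -1/15*25 = -5/3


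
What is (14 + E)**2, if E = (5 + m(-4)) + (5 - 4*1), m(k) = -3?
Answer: 289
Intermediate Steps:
E = 3 (E = (5 - 3) + (5 - 4*1) = 2 + (5 - 4) = 2 + 1 = 3)
(14 + E)**2 = (14 + 3)**2 = 17**2 = 289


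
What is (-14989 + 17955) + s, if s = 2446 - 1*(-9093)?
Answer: 14505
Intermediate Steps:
s = 11539 (s = 2446 + 9093 = 11539)
(-14989 + 17955) + s = (-14989 + 17955) + 11539 = 2966 + 11539 = 14505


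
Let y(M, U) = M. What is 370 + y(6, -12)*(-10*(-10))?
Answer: 970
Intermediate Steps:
370 + y(6, -12)*(-10*(-10)) = 370 + 6*(-10*(-10)) = 370 + 6*100 = 370 + 600 = 970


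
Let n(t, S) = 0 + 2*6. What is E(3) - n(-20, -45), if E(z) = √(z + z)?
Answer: -12 + √6 ≈ -9.5505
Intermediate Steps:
E(z) = √2*√z (E(z) = √(2*z) = √2*√z)
n(t, S) = 12 (n(t, S) = 0 + 12 = 12)
E(3) - n(-20, -45) = √2*√3 - 1*12 = √6 - 12 = -12 + √6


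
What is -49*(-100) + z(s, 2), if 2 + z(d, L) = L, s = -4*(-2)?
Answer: 4900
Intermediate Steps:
s = 8
z(d, L) = -2 + L
-49*(-100) + z(s, 2) = -49*(-100) + (-2 + 2) = 4900 + 0 = 4900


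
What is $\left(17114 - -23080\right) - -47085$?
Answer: $87279$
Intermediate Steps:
$\left(17114 - -23080\right) - -47085 = \left(17114 + 23080\right) + 47085 = 40194 + 47085 = 87279$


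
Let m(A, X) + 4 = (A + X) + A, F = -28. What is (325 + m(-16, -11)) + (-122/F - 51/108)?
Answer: 71035/252 ≈ 281.88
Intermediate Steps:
m(A, X) = -4 + X + 2*A (m(A, X) = -4 + ((A + X) + A) = -4 + (X + 2*A) = -4 + X + 2*A)
(325 + m(-16, -11)) + (-122/F - 51/108) = (325 + (-4 - 11 + 2*(-16))) + (-122/(-28) - 51/108) = (325 + (-4 - 11 - 32)) + (-122*(-1/28) - 51*1/108) = (325 - 47) + (61/14 - 17/36) = 278 + 979/252 = 71035/252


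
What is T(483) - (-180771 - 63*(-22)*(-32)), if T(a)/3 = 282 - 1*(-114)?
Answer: 226311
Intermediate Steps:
T(a) = 1188 (T(a) = 3*(282 - 1*(-114)) = 3*(282 + 114) = 3*396 = 1188)
T(483) - (-180771 - 63*(-22)*(-32)) = 1188 - (-180771 - 63*(-22)*(-32)) = 1188 - (-180771 - (-1386)*(-32)) = 1188 - (-180771 - 1*44352) = 1188 - (-180771 - 44352) = 1188 - 1*(-225123) = 1188 + 225123 = 226311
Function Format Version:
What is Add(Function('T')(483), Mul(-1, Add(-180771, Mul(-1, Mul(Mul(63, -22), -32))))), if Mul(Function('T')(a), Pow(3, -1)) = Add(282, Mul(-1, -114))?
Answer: 226311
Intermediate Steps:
Function('T')(a) = 1188 (Function('T')(a) = Mul(3, Add(282, Mul(-1, -114))) = Mul(3, Add(282, 114)) = Mul(3, 396) = 1188)
Add(Function('T')(483), Mul(-1, Add(-180771, Mul(-1, Mul(Mul(63, -22), -32))))) = Add(1188, Mul(-1, Add(-180771, Mul(-1, Mul(Mul(63, -22), -32))))) = Add(1188, Mul(-1, Add(-180771, Mul(-1, Mul(-1386, -32))))) = Add(1188, Mul(-1, Add(-180771, Mul(-1, 44352)))) = Add(1188, Mul(-1, Add(-180771, -44352))) = Add(1188, Mul(-1, -225123)) = Add(1188, 225123) = 226311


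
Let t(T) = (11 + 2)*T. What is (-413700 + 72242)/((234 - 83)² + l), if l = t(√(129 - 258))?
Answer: -3892791929/259953701 + 2219477*I*√129/259953701 ≈ -14.975 + 0.096973*I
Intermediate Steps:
t(T) = 13*T
l = 13*I*√129 (l = 13*√(129 - 258) = 13*√(-129) = 13*(I*√129) = 13*I*√129 ≈ 147.65*I)
(-413700 + 72242)/((234 - 83)² + l) = (-413700 + 72242)/((234 - 83)² + 13*I*√129) = -341458/(151² + 13*I*√129) = -341458/(22801 + 13*I*√129)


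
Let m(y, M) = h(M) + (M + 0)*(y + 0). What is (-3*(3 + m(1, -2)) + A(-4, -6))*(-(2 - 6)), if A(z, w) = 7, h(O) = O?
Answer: 40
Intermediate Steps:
m(y, M) = M + M*y (m(y, M) = M + (M + 0)*(y + 0) = M + M*y)
(-3*(3 + m(1, -2)) + A(-4, -6))*(-(2 - 6)) = (-3*(3 - 2*(1 + 1)) + 7)*(-(2 - 6)) = (-3*(3 - 2*2) + 7)*(-1*(-4)) = (-3*(3 - 4) + 7)*4 = (-3*(-1) + 7)*4 = (3 + 7)*4 = 10*4 = 40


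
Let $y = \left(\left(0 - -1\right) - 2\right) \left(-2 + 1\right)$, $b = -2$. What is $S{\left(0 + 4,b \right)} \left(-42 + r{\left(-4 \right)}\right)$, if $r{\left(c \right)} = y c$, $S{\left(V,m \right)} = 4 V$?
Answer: $-736$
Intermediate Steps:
$y = 1$ ($y = \left(\left(0 + 1\right) - 2\right) \left(-1\right) = \left(1 - 2\right) \left(-1\right) = \left(-1\right) \left(-1\right) = 1$)
$r{\left(c \right)} = c$ ($r{\left(c \right)} = 1 c = c$)
$S{\left(0 + 4,b \right)} \left(-42 + r{\left(-4 \right)}\right) = 4 \left(0 + 4\right) \left(-42 - 4\right) = 4 \cdot 4 \left(-46\right) = 16 \left(-46\right) = -736$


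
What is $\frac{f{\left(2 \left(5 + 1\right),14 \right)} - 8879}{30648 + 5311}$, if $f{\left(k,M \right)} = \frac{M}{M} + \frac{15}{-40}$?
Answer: $- \frac{6457}{26152} \approx -0.2469$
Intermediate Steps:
$f{\left(k,M \right)} = \frac{5}{8}$ ($f{\left(k,M \right)} = 1 + 15 \left(- \frac{1}{40}\right) = 1 - \frac{3}{8} = \frac{5}{8}$)
$\frac{f{\left(2 \left(5 + 1\right),14 \right)} - 8879}{30648 + 5311} = \frac{\frac{5}{8} - 8879}{30648 + 5311} = - \frac{71027}{8 \cdot 35959} = \left(- \frac{71027}{8}\right) \frac{1}{35959} = - \frac{6457}{26152}$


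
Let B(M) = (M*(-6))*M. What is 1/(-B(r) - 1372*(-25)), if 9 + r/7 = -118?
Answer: 1/4776226 ≈ 2.0937e-7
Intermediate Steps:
r = -889 (r = -63 + 7*(-118) = -63 - 826 = -889)
B(M) = -6*M² (B(M) = (-6*M)*M = -6*M²)
1/(-B(r) - 1372*(-25)) = 1/(-(-6)*(-889)² - 1372*(-25)) = 1/(-(-6)*790321 + 34300) = 1/(-1*(-4741926) + 34300) = 1/(4741926 + 34300) = 1/4776226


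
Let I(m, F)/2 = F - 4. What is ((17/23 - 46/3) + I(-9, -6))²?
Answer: 5697769/4761 ≈ 1196.8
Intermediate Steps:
I(m, F) = -8 + 2*F (I(m, F) = 2*(F - 4) = 2*(-4 + F) = -8 + 2*F)
((17/23 - 46/3) + I(-9, -6))² = ((17/23 - 46/3) + (-8 + 2*(-6)))² = ((17*(1/23) - 46*⅓) + (-8 - 12))² = ((17/23 - 46/3) - 20)² = (-1007/69 - 20)² = (-2387/69)² = 5697769/4761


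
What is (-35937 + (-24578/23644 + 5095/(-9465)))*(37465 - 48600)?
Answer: 8955558540349595/22379046 ≈ 4.0018e+8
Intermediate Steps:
(-35937 + (-24578/23644 + 5095/(-9465)))*(37465 - 48600) = (-35937 + (-24578*1/23644 + 5095*(-1/9465)))*(-11135) = (-35937 + (-12289/11822 - 1019/1893))*(-11135) = (-35937 - 35309695/22379046)*(-11135) = -804271085797/22379046*(-11135) = 8955558540349595/22379046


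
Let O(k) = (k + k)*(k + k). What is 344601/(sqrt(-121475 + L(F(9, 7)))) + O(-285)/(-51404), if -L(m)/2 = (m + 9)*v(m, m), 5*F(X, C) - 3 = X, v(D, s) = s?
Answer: -81225/12851 - 1723005*I*sqrt(3038243)/3038243 ≈ -6.3205 - 988.5*I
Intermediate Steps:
F(X, C) = 3/5 + X/5
L(m) = -2*m*(9 + m) (L(m) = -2*(m + 9)*m = -2*(9 + m)*m = -2*m*(9 + m))
O(k) = 4*k**2 (O(k) = (2*k)*(2*k) = 4*k**2)
344601/(sqrt(-121475 + L(F(9, 7)))) + O(-285)/(-51404) = 344601/(sqrt(-121475 - 2*(3/5 + (1/5)*9)*(9 + (3/5 + (1/5)*9)))) + (4*(-285)**2)/(-51404) = 344601/(sqrt(-121475 - 2*(3/5 + 9/5)*(9 + (3/5 + 9/5)))) + (4*81225)*(-1/51404) = 344601/(sqrt(-121475 - 2*12/5*(9 + 12/5))) + 324900*(-1/51404) = 344601/(sqrt(-121475 - 2*12/5*57/5)) - 81225/12851 = 344601/(sqrt(-121475 - 1368/25)) - 81225/12851 = 344601/(sqrt(-3038243/25)) - 81225/12851 = 344601/((I*sqrt(3038243)/5)) - 81225/12851 = 344601*(-5*I*sqrt(3038243)/3038243) - 81225/12851 = -1723005*I*sqrt(3038243)/3038243 - 81225/12851 = -81225/12851 - 1723005*I*sqrt(3038243)/3038243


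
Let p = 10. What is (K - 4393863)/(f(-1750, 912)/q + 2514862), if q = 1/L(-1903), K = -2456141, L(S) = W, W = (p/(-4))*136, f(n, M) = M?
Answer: -3425002/1102391 ≈ -3.1069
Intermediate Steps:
W = -340 (W = (10/(-4))*136 = (10*(-1/4))*136 = -5/2*136 = -340)
L(S) = -340
q = -1/340 (q = 1/(-340) = -1/340 ≈ -0.0029412)
(K - 4393863)/(f(-1750, 912)/q + 2514862) = (-2456141 - 4393863)/(912/(-1/340) + 2514862) = -6850004/(912*(-340) + 2514862) = -6850004/(-310080 + 2514862) = -6850004/2204782 = -6850004*1/2204782 = -3425002/1102391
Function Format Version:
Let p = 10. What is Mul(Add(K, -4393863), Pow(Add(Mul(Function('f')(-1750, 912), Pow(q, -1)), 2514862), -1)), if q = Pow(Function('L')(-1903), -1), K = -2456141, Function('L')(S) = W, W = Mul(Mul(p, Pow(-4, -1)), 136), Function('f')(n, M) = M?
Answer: Rational(-3425002, 1102391) ≈ -3.1069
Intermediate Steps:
W = -340 (W = Mul(Mul(10, Pow(-4, -1)), 136) = Mul(Mul(10, Rational(-1, 4)), 136) = Mul(Rational(-5, 2), 136) = -340)
Function('L')(S) = -340
q = Rational(-1, 340) (q = Pow(-340, -1) = Rational(-1, 340) ≈ -0.0029412)
Mul(Add(K, -4393863), Pow(Add(Mul(Function('f')(-1750, 912), Pow(q, -1)), 2514862), -1)) = Mul(Add(-2456141, -4393863), Pow(Add(Mul(912, Pow(Rational(-1, 340), -1)), 2514862), -1)) = Mul(-6850004, Pow(Add(Mul(912, -340), 2514862), -1)) = Mul(-6850004, Pow(Add(-310080, 2514862), -1)) = Mul(-6850004, Pow(2204782, -1)) = Mul(-6850004, Rational(1, 2204782)) = Rational(-3425002, 1102391)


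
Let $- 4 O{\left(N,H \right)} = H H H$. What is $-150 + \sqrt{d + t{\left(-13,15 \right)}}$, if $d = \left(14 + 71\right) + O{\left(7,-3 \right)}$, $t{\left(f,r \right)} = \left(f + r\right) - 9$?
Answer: $-150 + \frac{\sqrt{339}}{2} \approx -140.79$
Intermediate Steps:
$t{\left(f,r \right)} = -9 + f + r$
$O{\left(N,H \right)} = - \frac{H^{3}}{4}$ ($O{\left(N,H \right)} = - \frac{H H H}{4} = - \frac{H^{2} H}{4} = - \frac{H^{3}}{4}$)
$d = \frac{367}{4}$ ($d = \left(14 + 71\right) - \frac{\left(-3\right)^{3}}{4} = 85 - - \frac{27}{4} = 85 + \frac{27}{4} = \frac{367}{4} \approx 91.75$)
$-150 + \sqrt{d + t{\left(-13,15 \right)}} = -150 + \sqrt{\frac{367}{4} - 7} = -150 + \sqrt{\frac{339}{4}} = -150 + \frac{\sqrt{339}}{2}$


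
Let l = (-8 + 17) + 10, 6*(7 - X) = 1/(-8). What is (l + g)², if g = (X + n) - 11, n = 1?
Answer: 591361/2304 ≈ 256.67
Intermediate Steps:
X = 337/48 (X = 7 - ⅙/(-8) = 7 - ⅙*(-⅛) = 7 + 1/48 = 337/48 ≈ 7.0208)
l = 19 (l = 9 + 10 = 19)
g = -143/48 (g = (337/48 + 1) - 11 = 385/48 - 11 = -143/48 ≈ -2.9792)
(l + g)² = (19 - 143/48)² = (769/48)² = 591361/2304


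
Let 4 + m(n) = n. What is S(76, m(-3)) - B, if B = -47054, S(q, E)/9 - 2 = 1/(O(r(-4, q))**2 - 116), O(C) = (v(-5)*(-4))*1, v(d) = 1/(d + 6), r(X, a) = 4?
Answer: 4707191/100 ≈ 47072.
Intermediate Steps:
v(d) = 1/(6 + d)
m(n) = -4 + n
O(C) = -4 (O(C) = (-4/(6 - 5))*1 = (-4/1)*1 = (1*(-4))*1 = -4*1 = -4)
S(q, E) = 1791/100 (S(q, E) = 18 + 9/((-4)**2 - 116) = 18 + 9/(16 - 116) = 18 + 9/(-100) = 18 + 9*(-1/100) = 18 - 9/100 = 1791/100)
S(76, m(-3)) - B = 1791/100 - 1*(-47054) = 1791/100 + 47054 = 4707191/100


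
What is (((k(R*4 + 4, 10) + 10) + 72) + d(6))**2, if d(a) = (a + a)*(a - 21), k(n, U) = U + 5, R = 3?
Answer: 6889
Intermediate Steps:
k(n, U) = 5 + U
d(a) = 2*a*(-21 + a) (d(a) = (2*a)*(-21 + a) = 2*a*(-21 + a))
(((k(R*4 + 4, 10) + 10) + 72) + d(6))**2 = ((((5 + 10) + 10) + 72) + 2*6*(-21 + 6))**2 = (((15 + 10) + 72) + 2*6*(-15))**2 = ((25 + 72) - 180)**2 = (97 - 180)**2 = (-83)**2 = 6889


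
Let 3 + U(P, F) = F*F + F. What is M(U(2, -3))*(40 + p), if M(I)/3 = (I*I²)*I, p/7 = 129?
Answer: 229149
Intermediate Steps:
U(P, F) = -3 + F + F² (U(P, F) = -3 + (F*F + F) = -3 + (F² + F) = -3 + (F + F²) = -3 + F + F²)
p = 903 (p = 7*129 = 903)
M(I) = 3*I⁴ (M(I) = 3*((I*I²)*I) = 3*(I³*I) = 3*I⁴)
M(U(2, -3))*(40 + p) = (3*(-3 - 3 + (-3)²)⁴)*(40 + 903) = (3*(-3 - 3 + 9)⁴)*943 = (3*3⁴)*943 = (3*81)*943 = 243*943 = 229149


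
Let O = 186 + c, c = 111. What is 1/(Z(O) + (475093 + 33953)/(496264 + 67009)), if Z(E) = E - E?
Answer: 563273/509046 ≈ 1.1065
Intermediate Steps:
O = 297 (O = 186 + 111 = 297)
Z(E) = 0
1/(Z(O) + (475093 + 33953)/(496264 + 67009)) = 1/(0 + (475093 + 33953)/(496264 + 67009)) = 1/(0 + 509046/563273) = 1/(509046/563273) = 563273/509046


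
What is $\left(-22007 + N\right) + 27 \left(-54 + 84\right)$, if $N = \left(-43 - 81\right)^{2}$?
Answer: $-5821$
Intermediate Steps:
$N = 15376$ ($N = \left(-124\right)^{2} = 15376$)
$\left(-22007 + N\right) + 27 \left(-54 + 84\right) = \left(-22007 + 15376\right) + 27 \left(-54 + 84\right) = -6631 + 27 \cdot 30 = -6631 + 810 = -5821$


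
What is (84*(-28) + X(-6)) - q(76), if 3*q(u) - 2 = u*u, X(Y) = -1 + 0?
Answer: -4279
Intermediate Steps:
X(Y) = -1
q(u) = 2/3 + u**2/3 (q(u) = 2/3 + (u*u)/3 = 2/3 + u**2/3)
(84*(-28) + X(-6)) - q(76) = (84*(-28) - 1) - (2/3 + (1/3)*76**2) = (-2352 - 1) - (2/3 + (1/3)*5776) = -2353 - (2/3 + 5776/3) = -2353 - 1*1926 = -2353 - 1926 = -4279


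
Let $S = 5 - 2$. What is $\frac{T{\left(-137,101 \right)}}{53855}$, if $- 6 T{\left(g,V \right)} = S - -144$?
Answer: $- \frac{49}{107710} \approx -0.00045493$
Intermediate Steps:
$S = 3$ ($S = 5 - 2 = 3$)
$T{\left(g,V \right)} = - \frac{49}{2}$ ($T{\left(g,V \right)} = - \frac{3 - -144}{6} = - \frac{3 + 144}{6} = \left(- \frac{1}{6}\right) 147 = - \frac{49}{2}$)
$\frac{T{\left(-137,101 \right)}}{53855} = - \frac{49}{2 \cdot 53855} = \left(- \frac{49}{2}\right) \frac{1}{53855} = - \frac{49}{107710}$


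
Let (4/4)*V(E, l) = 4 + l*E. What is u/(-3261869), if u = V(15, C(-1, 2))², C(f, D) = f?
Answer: -121/3261869 ≈ -3.7095e-5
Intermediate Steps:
V(E, l) = 4 + E*l (V(E, l) = 4 + l*E = 4 + E*l)
u = 121 (u = (4 + 15*(-1))² = (4 - 15)² = (-11)² = 121)
u/(-3261869) = 121/(-3261869) = 121*(-1/3261869) = -121/3261869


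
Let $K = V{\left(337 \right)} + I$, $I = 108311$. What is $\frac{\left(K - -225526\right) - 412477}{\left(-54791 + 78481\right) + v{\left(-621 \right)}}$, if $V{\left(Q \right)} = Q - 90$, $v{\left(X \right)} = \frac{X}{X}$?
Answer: $- \frac{26131}{7897} \approx -3.309$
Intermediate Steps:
$v{\left(X \right)} = 1$
$V{\left(Q \right)} = -90 + Q$
$K = 108558$ ($K = \left(-90 + 337\right) + 108311 = 247 + 108311 = 108558$)
$\frac{\left(K - -225526\right) - 412477}{\left(-54791 + 78481\right) + v{\left(-621 \right)}} = \frac{\left(108558 - -225526\right) - 412477}{\left(-54791 + 78481\right) + 1} = \frac{\left(108558 + 225526\right) - 412477}{23690 + 1} = \frac{334084 - 412477}{23691} = \left(-78393\right) \frac{1}{23691} = - \frac{26131}{7897}$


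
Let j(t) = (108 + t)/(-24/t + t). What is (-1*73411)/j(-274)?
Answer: -1377410593/11371 ≈ -1.2113e+5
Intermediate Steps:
j(t) = (108 + t)/(t - 24/t)
(-1*73411)/j(-274) = (-1*73411)/((-274*(108 - 274)/(-24 + (-274)²))) = -73411/((-274*(-166)/(-24 + 75076))) = -73411/((-274*(-166)/75052)) = -73411/((-274*1/75052*(-166))) = -73411/11371/18763 = -73411*18763/11371 = -1377410593/11371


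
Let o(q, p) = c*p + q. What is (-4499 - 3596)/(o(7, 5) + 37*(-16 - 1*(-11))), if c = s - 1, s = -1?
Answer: 8095/188 ≈ 43.059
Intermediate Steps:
c = -2 (c = -1 - 1 = -2)
o(q, p) = q - 2*p (o(q, p) = -2*p + q = q - 2*p)
(-4499 - 3596)/(o(7, 5) + 37*(-16 - 1*(-11))) = (-4499 - 3596)/((7 - 2*5) + 37*(-16 - 1*(-11))) = -8095/((7 - 10) + 37*(-16 + 11)) = -8095/(-3 + 37*(-5)) = -8095/(-3 - 185) = -8095/(-188) = -8095*(-1/188) = 8095/188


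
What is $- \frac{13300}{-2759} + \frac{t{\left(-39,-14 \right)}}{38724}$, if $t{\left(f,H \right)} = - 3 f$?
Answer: $\frac{171784001}{35613172} \approx 4.8236$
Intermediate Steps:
$- \frac{13300}{-2759} + \frac{t{\left(-39,-14 \right)}}{38724} = - \frac{13300}{-2759} + \frac{\left(-3\right) \left(-39\right)}{38724} = \left(-13300\right) \left(- \frac{1}{2759}\right) + 117 \cdot \frac{1}{38724} = \frac{13300}{2759} + \frac{39}{12908} = \frac{171784001}{35613172}$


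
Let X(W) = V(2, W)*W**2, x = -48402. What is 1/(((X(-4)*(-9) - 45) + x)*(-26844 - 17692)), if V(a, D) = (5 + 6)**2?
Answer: 1/2933630856 ≈ 3.4087e-10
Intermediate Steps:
V(a, D) = 121 (V(a, D) = 11**2 = 121)
X(W) = 121*W**2
1/(((X(-4)*(-9) - 45) + x)*(-26844 - 17692)) = 1/((((121*(-4)**2)*(-9) - 45) - 48402)*(-26844 - 17692)) = 1/((((121*16)*(-9) - 45) - 48402)*(-44536)) = 1/(((1936*(-9) - 45) - 48402)*(-44536)) = 1/(((-17424 - 45) - 48402)*(-44536)) = 1/((-17469 - 48402)*(-44536)) = 1/(-65871*(-44536)) = 1/2933630856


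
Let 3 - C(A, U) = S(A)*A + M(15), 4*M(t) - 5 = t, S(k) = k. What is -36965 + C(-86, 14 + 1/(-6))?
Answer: -44363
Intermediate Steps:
M(t) = 5/4 + t/4
C(A, U) = -2 - A² (C(A, U) = 3 - (A*A + (5/4 + (¼)*15)) = 3 - (A² + (5/4 + 15/4)) = 3 - (A² + 5) = 3 - (5 + A²) = 3 + (-5 - A²) = -2 - A²)
-36965 + C(-86, 14 + 1/(-6)) = -36965 + (-2 - 1*(-86)²) = -36965 + (-2 - 1*7396) = -36965 + (-2 - 7396) = -36965 - 7398 = -44363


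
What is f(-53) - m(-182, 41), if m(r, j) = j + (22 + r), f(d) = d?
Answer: 66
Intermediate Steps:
m(r, j) = 22 + j + r
f(-53) - m(-182, 41) = -53 - (22 + 41 - 182) = -53 - 1*(-119) = -53 + 119 = 66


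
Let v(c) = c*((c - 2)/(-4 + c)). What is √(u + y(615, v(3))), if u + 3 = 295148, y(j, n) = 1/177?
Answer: √9246597882/177 ≈ 543.27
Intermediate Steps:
v(c) = c*(-2 + c)/(-4 + c) (v(c) = c*((-2 + c)/(-4 + c)) = c*(-2 + c)/(-4 + c))
y(j, n) = 1/177
u = 295145 (u = -3 + 295148 = 295145)
√(u + y(615, v(3))) = √(295145 + 1/177) = √(52240666/177) = √9246597882/177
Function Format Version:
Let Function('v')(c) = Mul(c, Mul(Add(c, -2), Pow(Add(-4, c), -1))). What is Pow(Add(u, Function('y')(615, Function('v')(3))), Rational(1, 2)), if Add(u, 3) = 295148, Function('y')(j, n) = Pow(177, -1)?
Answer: Mul(Rational(1, 177), Pow(9246597882, Rational(1, 2))) ≈ 543.27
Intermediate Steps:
Function('v')(c) = Mul(c, Pow(Add(-4, c), -1), Add(-2, c)) (Function('v')(c) = Mul(c, Mul(Add(-2, c), Pow(Add(-4, c), -1))) = Mul(c, Mul(Pow(Add(-4, c), -1), Add(-2, c))) = Mul(c, Pow(Add(-4, c), -1), Add(-2, c)))
Function('y')(j, n) = Rational(1, 177)
u = 295145 (u = Add(-3, 295148) = 295145)
Pow(Add(u, Function('y')(615, Function('v')(3))), Rational(1, 2)) = Pow(Add(295145, Rational(1, 177)), Rational(1, 2)) = Pow(Rational(52240666, 177), Rational(1, 2)) = Mul(Rational(1, 177), Pow(9246597882, Rational(1, 2)))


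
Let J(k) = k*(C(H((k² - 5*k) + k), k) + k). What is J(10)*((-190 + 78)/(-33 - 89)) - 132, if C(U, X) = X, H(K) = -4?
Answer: 3148/61 ≈ 51.607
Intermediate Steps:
J(k) = 2*k² (J(k) = k*(k + k) = k*(2*k) = 2*k²)
J(10)*((-190 + 78)/(-33 - 89)) - 132 = (2*10²)*((-190 + 78)/(-33 - 89)) - 132 = (2*100)*(-112/(-122)) - 132 = 200*(-112*(-1/122)) - 132 = 200*(56/61) - 132 = 11200/61 - 132 = 3148/61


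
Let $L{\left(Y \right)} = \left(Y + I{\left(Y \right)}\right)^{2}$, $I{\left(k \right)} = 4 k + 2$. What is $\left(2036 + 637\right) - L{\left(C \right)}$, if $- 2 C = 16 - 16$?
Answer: $2669$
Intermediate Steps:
$I{\left(k \right)} = 2 + 4 k$
$C = 0$ ($C = - \frac{16 - 16}{2} = \left(- \frac{1}{2}\right) 0 = 0$)
$L{\left(Y \right)} = \left(2 + 5 Y\right)^{2}$ ($L{\left(Y \right)} = \left(Y + \left(2 + 4 Y\right)\right)^{2} = \left(2 + 5 Y\right)^{2}$)
$\left(2036 + 637\right) - L{\left(C \right)} = \left(2036 + 637\right) - \left(2 + 5 \cdot 0\right)^{2} = 2673 - \left(2 + 0\right)^{2} = 2673 - 2^{2} = 2673 - 4 = 2669$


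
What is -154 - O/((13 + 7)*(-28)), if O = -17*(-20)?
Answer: -4295/28 ≈ -153.39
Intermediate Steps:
O = 340
-154 - O/((13 + 7)*(-28)) = -154 - 340/((13 + 7)*(-28)) = -154 - 340/(20*(-28)) = -154 - 340/(-560) = -154 - 340*(-1)/560 = -154 - 1*(-17/28) = -154 + 17/28 = -4295/28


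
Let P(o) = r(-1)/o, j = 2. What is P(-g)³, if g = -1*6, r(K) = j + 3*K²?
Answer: 125/216 ≈ 0.57870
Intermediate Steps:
r(K) = 2 + 3*K²
g = -6
P(o) = 5/o (P(o) = (2 + 3*(-1)²)/o = (2 + 3*1)/o = (2 + 3)/o = 5/o)
P(-g)³ = (5/((-1*(-6))))³ = (5/6)³ = (5*(⅙))³ = (⅚)³ = 125/216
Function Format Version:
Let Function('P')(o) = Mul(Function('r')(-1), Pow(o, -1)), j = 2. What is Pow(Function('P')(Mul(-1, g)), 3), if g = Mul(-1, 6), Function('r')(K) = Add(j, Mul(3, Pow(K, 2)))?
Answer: Rational(125, 216) ≈ 0.57870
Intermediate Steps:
Function('r')(K) = Add(2, Mul(3, Pow(K, 2)))
g = -6
Function('P')(o) = Mul(5, Pow(o, -1)) (Function('P')(o) = Mul(Add(2, Mul(3, Pow(-1, 2))), Pow(o, -1)) = Mul(Add(2, Mul(3, 1)), Pow(o, -1)) = Mul(Add(2, 3), Pow(o, -1)) = Mul(5, Pow(o, -1)))
Pow(Function('P')(Mul(-1, g)), 3) = Pow(Mul(5, Pow(Mul(-1, -6), -1)), 3) = Pow(Mul(5, Pow(6, -1)), 3) = Pow(Mul(5, Rational(1, 6)), 3) = Pow(Rational(5, 6), 3) = Rational(125, 216)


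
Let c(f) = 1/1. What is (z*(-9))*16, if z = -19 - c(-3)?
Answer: 2880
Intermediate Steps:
c(f) = 1 (c(f) = 1*1 = 1)
z = -20 (z = -19 - 1*1 = -19 - 1 = -20)
(z*(-9))*16 = -20*(-9)*16 = 180*16 = 2880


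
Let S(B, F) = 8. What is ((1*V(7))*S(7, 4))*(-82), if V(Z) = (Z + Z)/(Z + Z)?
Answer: -656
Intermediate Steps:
V(Z) = 1 (V(Z) = (2*Z)/((2*Z)) = (2*Z)*(1/(2*Z)) = 1)
((1*V(7))*S(7, 4))*(-82) = ((1*1)*8)*(-82) = (1*8)*(-82) = 8*(-82) = -656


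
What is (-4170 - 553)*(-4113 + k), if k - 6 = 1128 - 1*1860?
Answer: 22854597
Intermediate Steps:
k = -726 (k = 6 + (1128 - 1*1860) = 6 + (1128 - 1860) = 6 - 732 = -726)
(-4170 - 553)*(-4113 + k) = (-4170 - 553)*(-4113 - 726) = -4723*(-4839) = 22854597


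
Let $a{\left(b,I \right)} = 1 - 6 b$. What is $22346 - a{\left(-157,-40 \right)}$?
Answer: $21403$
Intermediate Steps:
$22346 - a{\left(-157,-40 \right)} = 22346 - \left(1 - -942\right) = 22346 - \left(1 + 942\right) = 22346 - 943 = 21403$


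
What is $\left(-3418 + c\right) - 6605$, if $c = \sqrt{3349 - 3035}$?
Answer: $-10023 + \sqrt{314} \approx -10005.0$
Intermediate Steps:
$c = \sqrt{314} \approx 17.72$
$\left(-3418 + c\right) - 6605 = \left(-3418 + \sqrt{314}\right) - 6605 = -10023 + \sqrt{314}$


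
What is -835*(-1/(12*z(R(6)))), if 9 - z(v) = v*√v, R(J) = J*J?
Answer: -835/2484 ≈ -0.33615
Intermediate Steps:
R(J) = J²
z(v) = 9 - v^(3/2) (z(v) = 9 - v*√v = 9 - v^(3/2))
-835*(-1/(12*z(R(6)))) = -835*(-1/(12*(9 - (6²)^(3/2)))) = -835*(-1/(12*(9 - 36^(3/2)))) = -835*(-1/(12*(9 - 1*216))) = -835*(-1/(12*(9 - 216))) = -835/((-12*(-207))) = -835/2484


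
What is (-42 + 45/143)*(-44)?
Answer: 23844/13 ≈ 1834.2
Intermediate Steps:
(-42 + 45/143)*(-44) = -5961/143*(-44) = 23844/13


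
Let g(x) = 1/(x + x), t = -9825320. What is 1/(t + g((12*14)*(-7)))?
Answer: -2352/23109152641 ≈ -1.0178e-7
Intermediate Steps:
g(x) = 1/(2*x)
1/(t + g((12*14)*(-7))) = 1/(-9825320 + 1/(2*(((12*14)*(-7))))) = 1/(-9825320 + 1/(2*((168*(-7))))) = 1/(-9825320 + (½)/(-1176)) = 1/(-9825320 + (½)*(-1/1176)) = 1/(-9825320 - 1/2352) = 1/(-23109152641/2352) = -2352/23109152641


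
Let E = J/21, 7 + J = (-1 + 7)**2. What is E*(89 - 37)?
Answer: 1508/21 ≈ 71.810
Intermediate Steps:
J = 29 (J = -7 + (-1 + 7)**2 = -7 + 6**2 = -7 + 36 = 29)
E = 29/21 ≈ 1.3810
E*(89 - 37) = 29*(89 - 37)/21 = (29/21)*52 = 1508/21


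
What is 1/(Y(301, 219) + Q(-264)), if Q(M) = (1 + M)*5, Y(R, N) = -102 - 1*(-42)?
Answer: -1/1375 ≈ -0.00072727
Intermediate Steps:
Y(R, N) = -60 (Y(R, N) = -102 + 42 = -60)
Q(M) = 5 + 5*M
1/(Y(301, 219) + Q(-264)) = 1/(-60 + (5 + 5*(-264))) = 1/(-60 + (5 - 1320)) = 1/(-60 - 1315) = 1/(-1375) = -1/1375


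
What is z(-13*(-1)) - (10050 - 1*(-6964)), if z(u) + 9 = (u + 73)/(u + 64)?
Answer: -1310685/77 ≈ -17022.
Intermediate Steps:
z(u) = -9 + (73 + u)/(64 + u) (z(u) = -9 + (u + 73)/(u + 64) = -9 + (73 + u)/(64 + u))
z(-13*(-1)) - (10050 - 1*(-6964)) = (-503 - (-104)*(-1))/(64 - 13*(-1)) - (10050 - 1*(-6964)) = (-503 - 8*13)/(64 + 13) - (10050 + 6964) = (-503 - 104)/77 - 1*17014 = (1/77)*(-607) - 17014 = -607/77 - 17014 = -1310685/77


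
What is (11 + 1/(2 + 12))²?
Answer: 24025/196 ≈ 122.58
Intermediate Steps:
(11 + 1/(2 + 12))² = (11 + 1/14)² = (155/14)² = 24025/196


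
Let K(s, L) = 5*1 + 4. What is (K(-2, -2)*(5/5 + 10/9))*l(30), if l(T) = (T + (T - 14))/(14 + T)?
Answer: 437/22 ≈ 19.864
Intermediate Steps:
l(T) = (-14 + 2*T)/(14 + T) (l(T) = (T + (-14 + T))/(14 + T) = (-14 + 2*T)/(14 + T))
K(s, L) = 9 (K(s, L) = 5 + 4 = 9)
(K(-2, -2)*(5/5 + 10/9))*l(30) = (9*(5/5 + 10/9))*(2*(-7 + 30)/(14 + 30)) = (9*(5*(⅕) + 10*(⅑)))*(2*23/44) = (9*(1 + 10/9))*(2*(1/44)*23) = (9*(19/9))*(23/22) = 19*(23/22) = 437/22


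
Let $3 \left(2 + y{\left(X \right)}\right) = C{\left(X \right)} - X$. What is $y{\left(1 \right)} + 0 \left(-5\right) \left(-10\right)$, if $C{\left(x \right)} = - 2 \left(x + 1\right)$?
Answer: $- \frac{11}{3} \approx -3.6667$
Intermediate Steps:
$C{\left(x \right)} = -2 - 2 x$ ($C{\left(x \right)} = - 2 \left(1 + x\right) = -2 - 2 x$)
$y{\left(X \right)} = - \frac{8}{3} - X$ ($y{\left(X \right)} = -2 + \frac{\left(-2 - 2 X\right) - X}{3} = -2 + \frac{-2 - 3 X}{3} = -2 - \left(\frac{2}{3} + X\right) = - \frac{8}{3} - X$)
$y{\left(1 \right)} + 0 \left(-5\right) \left(-10\right) = \left(- \frac{8}{3} - 1\right) + 0 \left(-5\right) \left(-10\right) = \left(- \frac{8}{3} - 1\right) + 0 \left(-10\right) = - \frac{11}{3} + 0 = - \frac{11}{3}$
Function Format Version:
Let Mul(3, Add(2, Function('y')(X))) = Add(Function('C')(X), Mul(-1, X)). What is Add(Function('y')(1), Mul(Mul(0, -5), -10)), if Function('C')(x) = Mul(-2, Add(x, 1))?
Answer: Rational(-11, 3) ≈ -3.6667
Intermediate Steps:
Function('C')(x) = Add(-2, Mul(-2, x)) (Function('C')(x) = Mul(-2, Add(1, x)) = Add(-2, Mul(-2, x)))
Function('y')(X) = Add(Rational(-8, 3), Mul(-1, X)) (Function('y')(X) = Add(-2, Mul(Rational(1, 3), Add(Add(-2, Mul(-2, X)), Mul(-1, X)))) = Add(-2, Mul(Rational(1, 3), Add(-2, Mul(-3, X)))) = Add(-2, Add(Rational(-2, 3), Mul(-1, X))) = Add(Rational(-8, 3), Mul(-1, X)))
Add(Function('y')(1), Mul(Mul(0, -5), -10)) = Add(Add(Rational(-8, 3), Mul(-1, 1)), Mul(Mul(0, -5), -10)) = Add(Add(Rational(-8, 3), -1), Mul(0, -10)) = Add(Rational(-11, 3), 0) = Rational(-11, 3)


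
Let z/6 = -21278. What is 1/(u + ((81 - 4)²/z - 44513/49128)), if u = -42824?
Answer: -522672792/22383437491741 ≈ -2.3351e-5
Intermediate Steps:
z = -127668 (z = 6*(-21278) = -127668)
1/(u + ((81 - 4)²/z - 44513/49128)) = 1/(-42824 + ((81 - 4)²/(-127668) - 44513/49128)) = 1/(-42824 + (77²*(-1/127668) - 44513*1/49128)) = 1/(-42824 + (5929*(-1/127668) - 44513/49128)) = 1/(-42824 + (-5929/127668 - 44513/49128)) = 1/(-42824 - 497847133/522672792) = 1/(-22383437491741/522672792) = -522672792/22383437491741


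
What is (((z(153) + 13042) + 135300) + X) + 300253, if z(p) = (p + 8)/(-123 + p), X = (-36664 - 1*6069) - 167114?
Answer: 7162601/30 ≈ 2.3875e+5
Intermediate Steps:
X = -209847 (X = (-36664 - 6069) - 167114 = -42733 - 167114 = -209847)
z(p) = (8 + p)/(-123 + p)
(((z(153) + 13042) + 135300) + X) + 300253 = ((((8 + 153)/(-123 + 153) + 13042) + 135300) - 209847) + 300253 = (((161/30 + 13042) + 135300) - 209847) + 300253 = ((391421/30 + 135300) - 209847) + 300253 = (4450421/30 - 209847) + 300253 = -1844989/30 + 300253 = 7162601/30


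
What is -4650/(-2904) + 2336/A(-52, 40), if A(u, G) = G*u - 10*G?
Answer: 49461/75020 ≈ 0.65930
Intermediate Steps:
A(u, G) = -10*G + G*u
-4650/(-2904) + 2336/A(-52, 40) = -4650/(-2904) + 2336/((40*(-10 - 52))) = -4650*(-1/2904) + 2336/((40*(-62))) = 775/484 + 2336/(-2480) = 775/484 + 2336*(-1/2480) = 775/484 - 146/155 = 49461/75020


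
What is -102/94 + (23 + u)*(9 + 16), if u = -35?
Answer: -14151/47 ≈ -301.08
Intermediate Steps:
-102/94 + (23 + u)*(9 + 16) = -102/94 + (23 - 35)*(9 + 16) = (1/94)*(-102) - 12*25 = -51/47 - 300 = -14151/47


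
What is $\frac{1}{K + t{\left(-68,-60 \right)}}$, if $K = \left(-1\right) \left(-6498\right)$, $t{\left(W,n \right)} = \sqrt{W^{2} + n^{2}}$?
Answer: $\frac{3249}{21107890} - \frac{\sqrt{514}}{10553945} \approx 0.00015178$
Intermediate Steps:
$K = 6498$
$\frac{1}{K + t{\left(-68,-60 \right)}} = \frac{1}{6498 + \sqrt{\left(-68\right)^{2} + \left(-60\right)^{2}}} = \frac{1}{6498 + \sqrt{4624 + 3600}} = \frac{1}{6498 + \sqrt{8224}} = \frac{1}{6498 + 4 \sqrt{514}}$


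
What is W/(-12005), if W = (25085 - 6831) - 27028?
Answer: 8774/12005 ≈ 0.73086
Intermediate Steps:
W = -8774 (W = 18254 - 27028 = -8774)
W/(-12005) = -8774/(-12005) = -8774*(-1/12005) = 8774/12005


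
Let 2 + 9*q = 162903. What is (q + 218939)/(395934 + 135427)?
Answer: 2133352/4782249 ≈ 0.44610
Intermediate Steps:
q = 162901/9 (q = -2/9 + (1/9)*162903 = -2/9 + 54301/3 = 162901/9 ≈ 18100.)
(q + 218939)/(395934 + 135427) = (162901/9 + 218939)/(395934 + 135427) = (2133352/9)/531361 = (2133352/9)*(1/531361) = 2133352/4782249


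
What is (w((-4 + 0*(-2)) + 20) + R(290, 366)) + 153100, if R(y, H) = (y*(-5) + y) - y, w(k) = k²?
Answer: 151906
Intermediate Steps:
R(y, H) = -5*y (R(y, H) = (-5*y + y) - y = -4*y - y = -5*y)
(w((-4 + 0*(-2)) + 20) + R(290, 366)) + 153100 = (((-4 + 0*(-2)) + 20)² - 5*290) + 153100 = (((-4 + 0) + 20)² - 1450) + 153100 = ((-4 + 20)² - 1450) + 153100 = (16² - 1450) + 153100 = (256 - 1450) + 153100 = -1194 + 153100 = 151906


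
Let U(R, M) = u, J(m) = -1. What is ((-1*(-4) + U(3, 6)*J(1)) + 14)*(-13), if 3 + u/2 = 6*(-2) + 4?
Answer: -520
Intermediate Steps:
u = -22 (u = -6 + 2*(6*(-2) + 4) = -6 + 2*(-12 + 4) = -6 + 2*(-8) = -6 - 16 = -22)
U(R, M) = -22
((-1*(-4) + U(3, 6)*J(1)) + 14)*(-13) = ((-1*(-4) - 22*(-1)) + 14)*(-13) = ((4 + 22) + 14)*(-13) = (26 + 14)*(-13) = 40*(-13) = -520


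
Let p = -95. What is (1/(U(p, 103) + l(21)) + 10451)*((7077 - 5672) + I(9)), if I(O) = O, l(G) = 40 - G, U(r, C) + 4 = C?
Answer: 871885833/59 ≈ 1.4778e+7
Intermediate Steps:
U(r, C) = -4 + C
(1/(U(p, 103) + l(21)) + 10451)*((7077 - 5672) + I(9)) = (1/((-4 + 103) + (40 - 1*21)) + 10451)*((7077 - 5672) + 9) = (1/(99 + (40 - 21)) + 10451)*(1405 + 9) = (1/(99 + 19) + 10451)*1414 = (1/118 + 10451)*1414 = (1233219/118)*1414 = 871885833/59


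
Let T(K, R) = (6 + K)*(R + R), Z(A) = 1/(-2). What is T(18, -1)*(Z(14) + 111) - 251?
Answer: -5555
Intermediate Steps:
Z(A) = -1/2
T(K, R) = 2*R*(6 + K) (T(K, R) = (6 + K)*(2*R) = 2*R*(6 + K))
T(18, -1)*(Z(14) + 111) - 251 = (2*(-1)*(6 + 18))*(-1/2 + 111) - 251 = (2*(-1)*24)*(221/2) - 251 = -48*221/2 - 251 = -5304 - 251 = -5555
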